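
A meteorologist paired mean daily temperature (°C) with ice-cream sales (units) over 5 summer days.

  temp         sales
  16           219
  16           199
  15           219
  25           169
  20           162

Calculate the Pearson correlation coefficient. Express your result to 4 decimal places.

n = 5, Σx = 92, Σy = 968, Σx² = 1762, Σy² = 190328, Σxy = 17438
nΣxy − ΣxΣy = 87190 − 89056 = -1866
nΣx² − (Σx)² = 8810 − 8464 = 346; nΣy² − (Σy)² = 951640 − 937024 = 14616
r = -1866 / √(346 × 14616) = -1866 / 2248.8077 ≈ -0.8298

-0.8298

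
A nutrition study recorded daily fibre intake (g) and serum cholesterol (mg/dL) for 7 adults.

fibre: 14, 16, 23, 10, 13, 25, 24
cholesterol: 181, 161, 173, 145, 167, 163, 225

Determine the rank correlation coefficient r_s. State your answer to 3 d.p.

0.393

Rank fibre: 3, 4, 5, 1, 2, 7, 6
Rank cholesterol: 6, 2, 5, 1, 4, 3, 7
d = rank(fibre) − rank(cholesterol): -3, 2, 0, 0, -2, 4, -1; Σd² = 34
ρ = 1 − 6Σd² / [n(n²−1)] = 1 − 6×34 / (7×48) = 1 − 204/336 ≈ 0.393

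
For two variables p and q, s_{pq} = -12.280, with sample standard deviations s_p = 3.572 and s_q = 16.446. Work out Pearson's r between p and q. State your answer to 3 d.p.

r = Cov(p,q) / (s_p · s_q) = -12.280 / (3.572 × 16.446)
  = -12.280 / 58.7451 ≈ -0.209

-0.209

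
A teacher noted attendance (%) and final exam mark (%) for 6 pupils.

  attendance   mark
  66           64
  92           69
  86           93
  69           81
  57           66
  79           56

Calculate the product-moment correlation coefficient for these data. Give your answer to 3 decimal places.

n = 6, Σx = 449, Σy = 429, Σx² = 34467, Σy² = 31559, Σxy = 32345
nΣxy − ΣxΣy = 194070 − 192621 = 1449
nΣx² − (Σx)² = 206802 − 201601 = 5201; nΣy² − (Σy)² = 189354 − 184041 = 5313
r = 1449 / √(5201 × 5313) = 1449 / 5256.7017 ≈ 0.276

0.276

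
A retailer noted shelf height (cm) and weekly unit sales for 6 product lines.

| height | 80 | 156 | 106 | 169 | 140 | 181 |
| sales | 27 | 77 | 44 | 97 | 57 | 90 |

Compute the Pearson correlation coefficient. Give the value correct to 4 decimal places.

n = 6, Σx = 832, Σy = 392, Σx² = 122894, Σy² = 29352, Σxy = 59499
nΣxy − ΣxΣy = 356994 − 326144 = 30850
nΣx² − (Σx)² = 737364 − 692224 = 45140; nΣy² − (Σy)² = 176112 − 153664 = 22448
r = 30850 / √(45140 × 22448) = 30850 / 31832.4162 ≈ 0.9691

0.9691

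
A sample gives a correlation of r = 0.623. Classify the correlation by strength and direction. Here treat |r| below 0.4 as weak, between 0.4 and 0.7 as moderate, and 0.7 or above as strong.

r = 0.623 > 0 so the relationship is positive.
|r| = 0.623, which falls in the moderate range.

moderate positive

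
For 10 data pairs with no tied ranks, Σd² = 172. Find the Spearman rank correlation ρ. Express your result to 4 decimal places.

-0.0424

ρ = 1 − 6Σd² / [n(n²−1)] = 1 − 6×172 / (10×99)
  = 1 − 1032/990 = 1 − 1.04242 ≈ -0.0424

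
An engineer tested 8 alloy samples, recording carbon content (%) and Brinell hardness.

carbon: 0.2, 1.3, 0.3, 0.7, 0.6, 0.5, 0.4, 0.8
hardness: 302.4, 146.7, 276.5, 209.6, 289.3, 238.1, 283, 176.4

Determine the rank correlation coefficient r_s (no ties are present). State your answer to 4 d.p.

Rank carbon: 1, 8, 2, 6, 5, 4, 3, 7
Rank hardness: 8, 1, 5, 3, 7, 4, 6, 2
d = rank(carbon) − rank(hardness): -7, 7, -3, 3, -2, 0, -3, 5; Σd² = 154
ρ = 1 − 6Σd² / [n(n²−1)] = 1 − 6×154 / (8×63) = 1 − 924/504 ≈ -0.8333

-0.8333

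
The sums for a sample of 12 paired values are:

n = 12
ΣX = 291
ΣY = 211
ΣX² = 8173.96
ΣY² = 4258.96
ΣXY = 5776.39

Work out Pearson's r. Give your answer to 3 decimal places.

r = (nΣXY − ΣXΣY) / √[(nΣX² − (ΣX)²)(nΣY² − (ΣY)²)]
Numerator: 12×5776.39 − 291×211 = 7915.68
Denominator: √[(98087.52 − 84681)(51107.52 − 44521)] = √[13406.52 × 6586.52] = 9396.9310
r = 7915.68 / 9396.9310 ≈ 0.842

0.842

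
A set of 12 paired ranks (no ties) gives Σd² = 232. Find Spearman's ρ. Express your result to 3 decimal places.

0.189

ρ = 1 − 6Σd² / [n(n²−1)] = 1 − 6×232 / (12×143)
  = 1 − 1392/1716 = 1 − 0.8112 ≈ 0.189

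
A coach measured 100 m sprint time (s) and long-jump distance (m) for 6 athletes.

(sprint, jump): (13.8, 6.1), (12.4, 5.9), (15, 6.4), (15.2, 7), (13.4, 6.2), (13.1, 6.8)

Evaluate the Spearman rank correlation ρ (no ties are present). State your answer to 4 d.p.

Rank sprint: 4, 1, 5, 6, 3, 2
Rank jump: 2, 1, 4, 6, 3, 5
d = rank(sprint) − rank(jump): 2, 0, 1, 0, 0, -3; Σd² = 14
ρ = 1 − 6Σd² / [n(n²−1)] = 1 − 6×14 / (6×35) = 1 − 84/210 ≈ 0.6000

0.6000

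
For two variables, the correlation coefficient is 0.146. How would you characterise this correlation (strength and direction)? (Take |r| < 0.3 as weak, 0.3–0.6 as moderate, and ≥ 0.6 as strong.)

r = 0.146 > 0 so the relationship is positive.
|r| = 0.146, which falls in the weak range.

weak positive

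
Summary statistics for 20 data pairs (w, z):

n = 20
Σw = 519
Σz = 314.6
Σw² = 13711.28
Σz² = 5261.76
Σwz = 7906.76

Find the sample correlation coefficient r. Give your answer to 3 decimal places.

r = (nΣwz − ΣwΣz) / √[(nΣw² − (Σw)²)(nΣz² − (Σz)²)]
Numerator: 20×7906.76 − 519×314.6 = -5142.2
Denominator: √[(274225.6 − 269361)(105235.2 − 98973.16)] = √[4864.6 × 6262.04] = 5519.2680
r = -5142.2 / 5519.2680 ≈ -0.932

-0.932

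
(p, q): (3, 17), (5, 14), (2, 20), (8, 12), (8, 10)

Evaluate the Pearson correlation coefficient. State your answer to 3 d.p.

n = 5, Σp = 26, Σq = 73, Σp² = 166, Σq² = 1129, Σpq = 337
nΣpq − ΣpΣq = 1685 − 1898 = -213
nΣp² − (Σp)² = 830 − 676 = 154; nΣq² − (Σq)² = 5645 − 5329 = 316
r = -213 / √(154 × 316) = -213 / 220.5992 ≈ -0.966

-0.966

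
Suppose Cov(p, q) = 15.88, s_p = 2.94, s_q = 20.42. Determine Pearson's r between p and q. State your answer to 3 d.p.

0.265

r = Cov(p,q) / (s_p · s_q) = 15.88 / (2.94 × 20.42)
  = 15.88 / 60.0348 ≈ 0.265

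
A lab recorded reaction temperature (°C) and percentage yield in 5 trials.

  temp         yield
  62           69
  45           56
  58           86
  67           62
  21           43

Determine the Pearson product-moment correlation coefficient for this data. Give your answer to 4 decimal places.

n = 5, Σx = 253, Σy = 316, Σx² = 14163, Σy² = 20986, Σxy = 16843
nΣxy − ΣxΣy = 84215 − 79948 = 4267
nΣx² − (Σx)² = 70815 − 64009 = 6806; nΣy² − (Σy)² = 104930 − 99856 = 5074
r = 4267 / √(6806 × 5074) = 4267 / 5876.5333 ≈ 0.7261

0.7261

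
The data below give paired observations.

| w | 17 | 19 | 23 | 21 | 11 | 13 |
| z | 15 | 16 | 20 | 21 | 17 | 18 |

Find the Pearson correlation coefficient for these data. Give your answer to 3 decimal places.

n = 6, Σw = 104, Σz = 107, Σw² = 1910, Σz² = 1935, Σwz = 1881
nΣwz − ΣwΣz = 11286 − 11128 = 158
nΣw² − (Σw)² = 11460 − 10816 = 644; nΣz² − (Σz)² = 11610 − 11449 = 161
r = 158 / √(644 × 161) = 158 / 322.0000 ≈ 0.491

0.491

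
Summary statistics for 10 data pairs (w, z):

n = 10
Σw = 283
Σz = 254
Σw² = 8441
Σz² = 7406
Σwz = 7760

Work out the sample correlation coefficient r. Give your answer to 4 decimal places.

0.8904

r = (nΣwz − ΣwΣz) / √[(nΣw² − (Σw)²)(nΣz² − (Σz)²)]
Numerator: 10×7760 − 283×254 = 5718
Denominator: √[(84410 − 80089)(74060 − 64516)] = √[4321 × 9544] = 6421.8085
r = 5718 / 6421.8085 ≈ 0.8904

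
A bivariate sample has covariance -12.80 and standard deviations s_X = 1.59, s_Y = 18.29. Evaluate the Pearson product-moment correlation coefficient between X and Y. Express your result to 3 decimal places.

-0.440

r = Cov(X,Y) / (s_X · s_Y) = -12.80 / (1.59 × 18.29)
  = -12.80 / 29.0811 ≈ -0.440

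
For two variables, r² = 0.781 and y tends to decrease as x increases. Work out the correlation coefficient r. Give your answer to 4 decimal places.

|r| = √0.781 = 0.8837
The association is negative, so r = −0.8837.

-0.8837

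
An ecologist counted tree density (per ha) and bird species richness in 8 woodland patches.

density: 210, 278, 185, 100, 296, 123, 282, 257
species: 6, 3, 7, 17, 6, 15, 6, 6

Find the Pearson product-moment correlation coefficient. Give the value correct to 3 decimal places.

-0.899

n = 8, Σx = 1731, Σy = 66, Σx² = 413927, Σy² = 716, Σxy = 11944
nΣxy − ΣxΣy = 95552 − 114246 = -18694
nΣx² − (Σx)² = 3311416 − 2996361 = 315055; nΣy² − (Σy)² = 5728 − 4356 = 1372
r = -18694 / √(315055 × 1372) = -18694 / 20790.7542 ≈ -0.899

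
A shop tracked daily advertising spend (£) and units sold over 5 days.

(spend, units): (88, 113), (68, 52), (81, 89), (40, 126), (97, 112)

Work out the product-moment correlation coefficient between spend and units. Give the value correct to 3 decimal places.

-0.081

n = 5, Σx = 374, Σy = 492, Σx² = 29938, Σy² = 51814, Σxy = 36593
nΣxy − ΣxΣy = 182965 − 184008 = -1043
nΣx² − (Σx)² = 149690 − 139876 = 9814; nΣy² − (Σy)² = 259070 − 242064 = 17006
r = -1043 / √(9814 × 17006) = -1043 / 12918.8577 ≈ -0.081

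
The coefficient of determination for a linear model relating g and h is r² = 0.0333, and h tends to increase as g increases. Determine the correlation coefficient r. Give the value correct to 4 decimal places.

0.1825

|r| = √0.0333 = 0.1825
The association is positive, so r = 0.1825.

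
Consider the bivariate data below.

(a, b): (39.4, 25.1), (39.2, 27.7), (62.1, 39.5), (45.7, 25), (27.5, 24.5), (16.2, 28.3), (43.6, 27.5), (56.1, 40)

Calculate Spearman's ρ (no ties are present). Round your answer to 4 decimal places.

0.4048

Rank a: 4, 3, 8, 6, 2, 1, 5, 7
Rank b: 3, 5, 7, 2, 1, 6, 4, 8
d = rank(a) − rank(b): 1, -2, 1, 4, 1, -5, 1, -1; Σd² = 50
ρ = 1 − 6Σd² / [n(n²−1)] = 1 − 6×50 / (8×63) = 1 − 300/504 ≈ 0.4048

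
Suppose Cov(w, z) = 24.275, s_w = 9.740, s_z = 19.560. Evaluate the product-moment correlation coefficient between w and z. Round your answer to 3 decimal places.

r = Cov(w,z) / (s_w · s_z) = 24.275 / (9.740 × 19.560)
  = 24.275 / 190.5144 ≈ 0.127

0.127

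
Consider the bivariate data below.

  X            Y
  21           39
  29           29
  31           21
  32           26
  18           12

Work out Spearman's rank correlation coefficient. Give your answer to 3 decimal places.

0.100

Rank X: 2, 3, 4, 5, 1
Rank Y: 5, 4, 2, 3, 1
d = rank(X) − rank(Y): -3, -1, 2, 2, 0; Σd² = 18
ρ = 1 − 6Σd² / [n(n²−1)] = 1 − 6×18 / (5×24) = 1 − 108/120 ≈ 0.100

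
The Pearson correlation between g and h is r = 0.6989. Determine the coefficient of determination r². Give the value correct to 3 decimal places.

r² = (0.6989)² = 0.488

0.488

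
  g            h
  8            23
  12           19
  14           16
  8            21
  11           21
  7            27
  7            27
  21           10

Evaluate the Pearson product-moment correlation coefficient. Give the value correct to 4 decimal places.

-0.9561

n = 8, Σg = 88, Σh = 164, Σg² = 1128, Σh² = 3586, Σgh = 1623
nΣgh − ΣgΣh = 12984 − 14432 = -1448
nΣg² − (Σg)² = 9024 − 7744 = 1280; nΣh² − (Σh)² = 28688 − 26896 = 1792
r = -1448 / √(1280 × 1792) = -1448 / 1514.5164 ≈ -0.9561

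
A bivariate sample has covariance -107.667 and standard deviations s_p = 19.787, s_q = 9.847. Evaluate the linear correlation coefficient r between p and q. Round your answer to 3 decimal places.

-0.553

r = Cov(p,q) / (s_p · s_q) = -107.667 / (19.787 × 9.847)
  = -107.667 / 194.8426 ≈ -0.553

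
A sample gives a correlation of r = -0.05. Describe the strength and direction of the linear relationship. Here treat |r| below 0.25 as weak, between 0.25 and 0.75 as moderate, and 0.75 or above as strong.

weak negative

r = -0.05 < 0 so the relationship is negative.
|r| = 0.05, which falls in the weak range.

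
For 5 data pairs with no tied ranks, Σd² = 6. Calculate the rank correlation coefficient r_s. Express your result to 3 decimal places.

ρ = 1 − 6Σd² / [n(n²−1)] = 1 − 6×6 / (5×24)
  = 1 − 36/120 = 1 − 0.3000 ≈ 0.700

0.700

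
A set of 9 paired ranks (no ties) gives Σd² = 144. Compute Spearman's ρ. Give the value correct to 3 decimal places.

ρ = 1 − 6Σd² / [n(n²−1)] = 1 − 6×144 / (9×80)
  = 1 − 864/720 = 1 − 1.2000 ≈ -0.200

-0.200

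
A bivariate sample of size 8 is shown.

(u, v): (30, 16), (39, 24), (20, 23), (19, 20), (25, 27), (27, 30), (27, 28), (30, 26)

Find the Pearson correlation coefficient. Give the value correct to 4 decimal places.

0.0732

n = 8, Σu = 217, Σv = 194, Σu² = 6165, Σv² = 4850, Σuv = 5277
nΣuv − ΣuΣv = 42216 − 42098 = 118
nΣu² − (Σu)² = 49320 − 47089 = 2231; nΣv² − (Σv)² = 38800 − 37636 = 1164
r = 118 / √(2231 × 1164) = 118 / 1611.4850 ≈ 0.0732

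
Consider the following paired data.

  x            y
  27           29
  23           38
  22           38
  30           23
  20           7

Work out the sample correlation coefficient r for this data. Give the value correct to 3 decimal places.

0.140

n = 5, Σx = 122, Σy = 135, Σx² = 3042, Σy² = 4307, Σxy = 3323
nΣxy − ΣxΣy = 16615 − 16470 = 145
nΣx² − (Σx)² = 15210 − 14884 = 326; nΣy² − (Σy)² = 21535 − 18225 = 3310
r = 145 / √(326 × 3310) = 145 / 1038.7781 ≈ 0.140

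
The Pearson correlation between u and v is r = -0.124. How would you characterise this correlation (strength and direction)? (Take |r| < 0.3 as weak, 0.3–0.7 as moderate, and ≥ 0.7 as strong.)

weak negative

r = -0.124 < 0 so the relationship is negative.
|r| = 0.124, which falls in the weak range.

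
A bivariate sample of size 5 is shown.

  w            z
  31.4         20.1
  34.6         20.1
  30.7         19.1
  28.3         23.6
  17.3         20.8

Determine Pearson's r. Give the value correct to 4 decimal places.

n = 5, Σw = 142.3, Σz = 103.7, Σw² = 4225.79, Σz² = 2162.43, Σwz = 2940.69
nΣwz − ΣwΣz = 14703.45 − 14756.51 = -53.06
nΣw² − (Σw)² = 21128.95 − 20249.29 = 879.66; nΣz² − (Σz)² = 10812.15 − 10753.69 = 58.46
r = -53.06 / √(879.66 × 58.46) = -53.06 / 226.7706 ≈ -0.2340

-0.2340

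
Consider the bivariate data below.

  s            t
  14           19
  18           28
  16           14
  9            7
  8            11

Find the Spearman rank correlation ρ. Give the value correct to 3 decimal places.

0.800

Rank s: 3, 5, 4, 2, 1
Rank t: 4, 5, 3, 1, 2
d = rank(s) − rank(t): -1, 0, 1, 1, -1; Σd² = 4
ρ = 1 − 6Σd² / [n(n²−1)] = 1 − 6×4 / (5×24) = 1 − 24/120 ≈ 0.800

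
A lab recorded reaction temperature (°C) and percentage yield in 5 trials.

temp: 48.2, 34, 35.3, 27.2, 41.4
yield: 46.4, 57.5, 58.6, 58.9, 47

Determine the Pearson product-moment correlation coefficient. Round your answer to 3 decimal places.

n = 5, Σx = 186.1, Σy = 268.4, Σx² = 7179.13, Σy² = 14571.38, Σxy = 9807.94
nΣxy − ΣxΣy = 49039.7 − 49949.24 = -909.54
nΣx² − (Σx)² = 35895.65 − 34633.21 = 1262.44; nΣy² − (Σy)² = 72856.9 − 72038.56 = 818.34
r = -909.54 / √(1262.44 × 818.34) = -909.54 / 1016.4178 ≈ -0.895

-0.895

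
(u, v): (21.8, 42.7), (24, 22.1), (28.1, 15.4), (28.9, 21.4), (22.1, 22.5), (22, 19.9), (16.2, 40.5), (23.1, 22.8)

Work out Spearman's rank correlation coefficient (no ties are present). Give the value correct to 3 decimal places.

Rank u: 2, 6, 7, 8, 4, 3, 1, 5
Rank v: 8, 4, 1, 3, 5, 2, 7, 6
d = rank(u) − rank(v): -6, 2, 6, 5, -1, 1, -6, -1; Σd² = 140
ρ = 1 − 6Σd² / [n(n²−1)] = 1 − 6×140 / (8×63) = 1 − 840/504 ≈ -0.667

-0.667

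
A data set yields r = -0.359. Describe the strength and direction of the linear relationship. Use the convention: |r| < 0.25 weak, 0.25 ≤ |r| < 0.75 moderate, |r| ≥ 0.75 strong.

moderate negative

r = -0.359 < 0 so the relationship is negative.
|r| = 0.359, which falls in the moderate range.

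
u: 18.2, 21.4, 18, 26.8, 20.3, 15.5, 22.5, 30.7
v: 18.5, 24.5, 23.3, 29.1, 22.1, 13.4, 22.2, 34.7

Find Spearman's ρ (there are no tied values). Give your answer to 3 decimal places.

Rank u: 3, 5, 2, 7, 4, 1, 6, 8
Rank v: 2, 6, 5, 7, 3, 1, 4, 8
d = rank(u) − rank(v): 1, -1, -3, 0, 1, 0, 2, 0; Σd² = 16
ρ = 1 − 6Σd² / [n(n²−1)] = 1 − 6×16 / (8×63) = 1 − 96/504 ≈ 0.810

0.810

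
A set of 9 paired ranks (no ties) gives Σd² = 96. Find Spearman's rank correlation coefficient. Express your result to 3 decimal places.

ρ = 1 − 6Σd² / [n(n²−1)] = 1 − 6×96 / (9×80)
  = 1 − 576/720 = 1 − 0.8000 ≈ 0.200

0.200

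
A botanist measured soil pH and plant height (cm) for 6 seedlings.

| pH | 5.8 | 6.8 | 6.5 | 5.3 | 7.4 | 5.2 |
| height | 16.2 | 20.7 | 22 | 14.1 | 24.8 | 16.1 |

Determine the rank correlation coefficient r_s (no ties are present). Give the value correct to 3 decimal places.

0.886

Rank pH: 3, 5, 4, 2, 6, 1
Rank height: 3, 4, 5, 1, 6, 2
d = rank(pH) − rank(height): 0, 1, -1, 1, 0, -1; Σd² = 4
ρ = 1 − 6Σd² / [n(n²−1)] = 1 − 6×4 / (6×35) = 1 − 24/210 ≈ 0.886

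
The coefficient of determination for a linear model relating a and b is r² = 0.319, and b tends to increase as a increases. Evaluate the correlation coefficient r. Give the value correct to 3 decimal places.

|r| = √0.319 = 0.565
The association is positive, so r = 0.565.

0.565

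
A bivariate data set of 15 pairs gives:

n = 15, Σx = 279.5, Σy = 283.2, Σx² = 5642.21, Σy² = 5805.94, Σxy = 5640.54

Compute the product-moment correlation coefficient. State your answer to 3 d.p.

r = (nΣxy − ΣxΣy) / √[(nΣx² − (Σx)²)(nΣy² − (Σy)²)]
Numerator: 15×5640.54 − 279.5×283.2 = 5453.7
Denominator: √[(84633.15 − 78120.25)(87089.1 − 80202.24)] = √[6512.9 × 6886.86] = 6697.2704
r = 5453.7 / 6697.2704 ≈ 0.814

0.814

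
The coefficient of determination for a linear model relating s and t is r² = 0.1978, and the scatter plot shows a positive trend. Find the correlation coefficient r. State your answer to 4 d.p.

|r| = √0.1978 = 0.4447
The association is positive, so r = 0.4447.

0.4447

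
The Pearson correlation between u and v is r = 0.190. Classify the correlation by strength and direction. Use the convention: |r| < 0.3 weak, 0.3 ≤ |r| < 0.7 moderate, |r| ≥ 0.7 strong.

weak positive

r = 0.190 > 0 so the relationship is positive.
|r| = 0.190, which falls in the weak range.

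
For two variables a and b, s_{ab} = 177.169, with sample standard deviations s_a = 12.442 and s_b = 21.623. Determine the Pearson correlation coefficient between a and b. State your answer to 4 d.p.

r = Cov(a,b) / (s_a · s_b) = 177.169 / (12.442 × 21.623)
  = 177.169 / 269.0334 ≈ 0.6585

0.6585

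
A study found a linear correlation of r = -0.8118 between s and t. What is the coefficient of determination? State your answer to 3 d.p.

r² = (-0.8118)² = 0.659

0.659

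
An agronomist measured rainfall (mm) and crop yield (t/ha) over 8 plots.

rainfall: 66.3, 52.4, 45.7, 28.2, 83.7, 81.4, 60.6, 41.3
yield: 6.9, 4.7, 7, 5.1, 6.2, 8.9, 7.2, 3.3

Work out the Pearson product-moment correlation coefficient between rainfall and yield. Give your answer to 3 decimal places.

0.639

n = 8, Σx = 459.6, Σy = 49.3, Σx² = 29034.88, Σy² = 325.09, Σxy = 2983.48
nΣxy − ΣxΣy = 23867.84 − 22658.28 = 1209.56
nΣx² − (Σx)² = 232279.04 − 211232.16 = 21046.88; nΣy² − (Σy)² = 2600.72 − 2430.49 = 170.23
r = 1209.56 / √(21046.88 × 170.23) = 1209.56 / 1892.8313 ≈ 0.639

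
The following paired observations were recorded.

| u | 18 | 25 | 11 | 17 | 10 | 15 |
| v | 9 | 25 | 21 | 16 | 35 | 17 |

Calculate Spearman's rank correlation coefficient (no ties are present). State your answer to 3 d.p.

-0.429

Rank u: 5, 6, 2, 4, 1, 3
Rank v: 1, 5, 4, 2, 6, 3
d = rank(u) − rank(v): 4, 1, -2, 2, -5, 0; Σd² = 50
ρ = 1 − 6Σd² / [n(n²−1)] = 1 − 6×50 / (6×35) = 1 − 300/210 ≈ -0.429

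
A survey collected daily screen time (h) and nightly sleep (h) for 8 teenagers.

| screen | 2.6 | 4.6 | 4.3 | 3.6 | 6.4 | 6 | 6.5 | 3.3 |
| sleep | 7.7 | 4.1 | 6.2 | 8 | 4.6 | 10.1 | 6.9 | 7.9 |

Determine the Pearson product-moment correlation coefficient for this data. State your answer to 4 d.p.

n = 8, Σx = 37.3, Σy = 55.5, Σx² = 189.47, Σy² = 411.73, Σxy = 255.3
nΣxy − ΣxΣy = 2042.4 − 2070.15 = -27.75
nΣx² − (Σx)² = 1515.76 − 1391.29 = 124.47; nΣy² − (Σy)² = 3293.84 − 3080.25 = 213.59
r = -27.75 / √(124.47 × 213.59) = -27.75 / 163.0508 ≈ -0.1702

-0.1702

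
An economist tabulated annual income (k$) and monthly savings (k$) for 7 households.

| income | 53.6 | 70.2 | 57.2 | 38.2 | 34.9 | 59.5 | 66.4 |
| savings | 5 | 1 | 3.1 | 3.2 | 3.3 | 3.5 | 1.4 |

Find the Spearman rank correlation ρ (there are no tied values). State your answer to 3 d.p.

Rank income: 3, 7, 4, 2, 1, 5, 6
Rank savings: 7, 1, 3, 4, 5, 6, 2
d = rank(income) − rank(savings): -4, 6, 1, -2, -4, -1, 4; Σd² = 90
ρ = 1 − 6Σd² / [n(n²−1)] = 1 − 6×90 / (7×48) = 1 − 540/336 ≈ -0.607

-0.607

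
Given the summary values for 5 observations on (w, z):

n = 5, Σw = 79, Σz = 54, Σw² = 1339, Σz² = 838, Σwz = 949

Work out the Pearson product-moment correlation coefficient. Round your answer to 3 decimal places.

r = (nΣwz − ΣwΣz) / √[(nΣw² − (Σw)²)(nΣz² − (Σz)²)]
Numerator: 5×949 − 79×54 = 479
Denominator: √[(6695 − 6241)(4190 − 2916)] = √[454 × 1274] = 760.5235
r = 479 / 760.5235 ≈ 0.630

0.630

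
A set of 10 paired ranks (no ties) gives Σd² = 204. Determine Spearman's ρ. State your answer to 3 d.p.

ρ = 1 − 6Σd² / [n(n²−1)] = 1 − 6×204 / (10×99)
  = 1 − 1224/990 = 1 − 1.2364 ≈ -0.236

-0.236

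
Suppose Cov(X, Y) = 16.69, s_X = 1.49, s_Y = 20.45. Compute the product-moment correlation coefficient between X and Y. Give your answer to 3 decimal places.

0.548

r = Cov(X,Y) / (s_X · s_Y) = 16.69 / (1.49 × 20.45)
  = 16.69 / 30.4705 ≈ 0.548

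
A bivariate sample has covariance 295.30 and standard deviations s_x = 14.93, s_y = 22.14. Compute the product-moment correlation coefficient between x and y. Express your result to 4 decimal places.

0.8934

r = Cov(x,y) / (s_x · s_y) = 295.30 / (14.93 × 22.14)
  = 295.30 / 330.5502 ≈ 0.8934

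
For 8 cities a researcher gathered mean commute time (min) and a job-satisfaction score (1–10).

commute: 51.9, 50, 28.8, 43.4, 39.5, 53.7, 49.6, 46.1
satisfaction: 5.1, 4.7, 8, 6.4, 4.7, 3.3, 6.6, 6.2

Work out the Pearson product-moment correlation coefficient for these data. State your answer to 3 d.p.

n = 8, Σx = 363, Σy = 45, Σx² = 16935.92, Σy² = 268.04, Σxy = 1983.89
nΣxy − ΣxΣy = 15871.12 − 16335 = -463.88
nΣx² − (Σx)² = 135487.36 − 131769 = 3718.36; nΣy² − (Σy)² = 2144.32 − 2025 = 119.32
r = -463.88 / √(3718.36 × 119.32) = -463.88 / 666.0891 ≈ -0.696

-0.696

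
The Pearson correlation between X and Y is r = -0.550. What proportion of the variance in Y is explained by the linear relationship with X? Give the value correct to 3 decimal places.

r² = (-0.550)² = 0.303

0.303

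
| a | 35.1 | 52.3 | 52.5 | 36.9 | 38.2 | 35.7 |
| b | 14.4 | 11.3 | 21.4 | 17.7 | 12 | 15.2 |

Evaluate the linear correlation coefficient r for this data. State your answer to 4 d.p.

n = 6, Σa = 250.7, Σb = 92, Σa² = 10818.89, Σb² = 1481.34, Σab = 3874.1
nΣab − ΣaΣb = 23244.6 − 23064.4 = 180.2
nΣa² − (Σa)² = 64913.34 − 62850.49 = 2062.85; nΣb² − (Σb)² = 8888.04 − 8464 = 424.04
r = 180.2 / √(2062.85 × 424.04) = 180.2 / 935.2705 ≈ 0.1927

0.1927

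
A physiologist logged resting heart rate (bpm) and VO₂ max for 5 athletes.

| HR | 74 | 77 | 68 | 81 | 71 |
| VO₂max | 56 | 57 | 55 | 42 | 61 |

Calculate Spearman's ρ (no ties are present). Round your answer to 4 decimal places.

Rank HR: 3, 4, 1, 5, 2
Rank VO₂max: 3, 4, 2, 1, 5
d = rank(HR) − rank(VO₂max): 0, 0, -1, 4, -3; Σd² = 26
ρ = 1 − 6Σd² / [n(n²−1)] = 1 − 6×26 / (5×24) = 1 − 156/120 ≈ -0.3000

-0.3000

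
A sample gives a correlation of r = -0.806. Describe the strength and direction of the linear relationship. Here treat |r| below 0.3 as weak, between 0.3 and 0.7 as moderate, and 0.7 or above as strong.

r = -0.806 < 0 so the relationship is negative.
|r| = 0.806, which falls in the strong range.

strong negative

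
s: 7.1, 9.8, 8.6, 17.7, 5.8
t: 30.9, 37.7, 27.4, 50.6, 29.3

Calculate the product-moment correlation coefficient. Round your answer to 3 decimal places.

n = 5, Σs = 49, Σt = 175.9, Σs² = 567.34, Σt² = 6545.71, Σst = 1890.05
nΣst − ΣsΣt = 9450.25 − 8619.1 = 831.15
nΣs² − (Σs)² = 2836.7 − 2401 = 435.7; nΣt² − (Σt)² = 32728.55 − 30940.81 = 1787.74
r = 831.15 / √(435.7 × 1787.74) = 831.15 / 882.5635 ≈ 0.942

0.942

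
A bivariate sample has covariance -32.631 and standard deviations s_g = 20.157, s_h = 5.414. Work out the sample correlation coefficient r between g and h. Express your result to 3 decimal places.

-0.299

r = Cov(g,h) / (s_g · s_h) = -32.631 / (20.157 × 5.414)
  = -32.631 / 109.1300 ≈ -0.299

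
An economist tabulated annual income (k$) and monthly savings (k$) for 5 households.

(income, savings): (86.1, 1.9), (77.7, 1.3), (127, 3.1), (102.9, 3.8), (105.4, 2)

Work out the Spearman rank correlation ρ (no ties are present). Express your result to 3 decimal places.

Rank income: 2, 1, 5, 3, 4
Rank savings: 2, 1, 4, 5, 3
d = rank(income) − rank(savings): 0, 0, 1, -2, 1; Σd² = 6
ρ = 1 − 6Σd² / [n(n²−1)] = 1 − 6×6 / (5×24) = 1 − 36/120 ≈ 0.700

0.700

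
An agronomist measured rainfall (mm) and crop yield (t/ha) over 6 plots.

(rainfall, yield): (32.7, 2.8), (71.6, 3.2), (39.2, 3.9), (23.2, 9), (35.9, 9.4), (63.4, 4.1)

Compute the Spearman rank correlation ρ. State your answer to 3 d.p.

-0.257

Rank rainfall: 2, 6, 4, 1, 3, 5
Rank yield: 1, 2, 3, 5, 6, 4
d = rank(rainfall) − rank(yield): 1, 4, 1, -4, -3, 1; Σd² = 44
ρ = 1 − 6Σd² / [n(n²−1)] = 1 − 6×44 / (6×35) = 1 − 264/210 ≈ -0.257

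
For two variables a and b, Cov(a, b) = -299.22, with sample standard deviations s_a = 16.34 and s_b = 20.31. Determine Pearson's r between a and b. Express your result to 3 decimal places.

r = Cov(a,b) / (s_a · s_b) = -299.22 / (16.34 × 20.31)
  = -299.22 / 331.8654 ≈ -0.902

-0.902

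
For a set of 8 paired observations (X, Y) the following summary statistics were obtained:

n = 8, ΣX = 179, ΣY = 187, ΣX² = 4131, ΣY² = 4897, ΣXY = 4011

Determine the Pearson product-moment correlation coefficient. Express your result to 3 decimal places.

-0.673

r = (nΣXY − ΣXΣY) / √[(nΣX² − (ΣX)²)(nΣY² − (ΣY)²)]
Numerator: 8×4011 − 179×187 = -1385
Denominator: √[(33048 − 32041)(39176 − 34969)] = √[1007 × 4207] = 2058.2636
r = -1385 / 2058.2636 ≈ -0.673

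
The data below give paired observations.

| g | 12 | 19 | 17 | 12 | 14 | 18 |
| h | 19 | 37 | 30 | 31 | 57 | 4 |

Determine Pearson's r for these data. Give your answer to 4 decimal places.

n = 6, Σg = 92, Σh = 178, Σg² = 1458, Σh² = 6856, Σgh = 2683
nΣgh − ΣgΣh = 16098 − 16376 = -278
nΣg² − (Σg)² = 8748 − 8464 = 284; nΣh² − (Σh)² = 41136 − 31684 = 9452
r = -278 / √(284 × 9452) = -278 / 1638.4041 ≈ -0.1697

-0.1697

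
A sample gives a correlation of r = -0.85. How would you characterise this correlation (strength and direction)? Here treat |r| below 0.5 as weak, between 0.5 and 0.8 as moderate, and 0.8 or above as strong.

strong negative

r = -0.85 < 0 so the relationship is negative.
|r| = 0.85, which falls in the strong range.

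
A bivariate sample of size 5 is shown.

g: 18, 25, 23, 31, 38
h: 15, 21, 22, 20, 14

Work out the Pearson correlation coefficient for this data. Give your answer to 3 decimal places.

n = 5, Σg = 135, Σh = 92, Σg² = 3883, Σh² = 1746, Σgh = 2453
nΣgh − ΣgΣh = 12265 − 12420 = -155
nΣg² − (Σg)² = 19415 − 18225 = 1190; nΣh² − (Σh)² = 8730 − 8464 = 266
r = -155 / √(1190 × 266) = -155 / 562.6189 ≈ -0.275

-0.275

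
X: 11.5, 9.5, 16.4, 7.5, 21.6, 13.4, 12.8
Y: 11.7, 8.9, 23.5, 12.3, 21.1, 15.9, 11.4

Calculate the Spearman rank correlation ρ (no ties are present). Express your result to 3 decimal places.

0.714

Rank X: 3, 2, 6, 1, 7, 5, 4
Rank Y: 3, 1, 7, 4, 6, 5, 2
d = rank(X) − rank(Y): 0, 1, -1, -3, 1, 0, 2; Σd² = 16
ρ = 1 − 6Σd² / [n(n²−1)] = 1 − 6×16 / (7×48) = 1 − 96/336 ≈ 0.714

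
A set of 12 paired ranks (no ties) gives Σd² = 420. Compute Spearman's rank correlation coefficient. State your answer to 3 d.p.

ρ = 1 − 6Σd² / [n(n²−1)] = 1 − 6×420 / (12×143)
  = 1 − 2520/1716 = 1 − 1.4685 ≈ -0.469

-0.469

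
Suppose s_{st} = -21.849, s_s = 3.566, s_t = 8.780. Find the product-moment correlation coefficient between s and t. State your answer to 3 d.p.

r = Cov(s,t) / (s_s · s_t) = -21.849 / (3.566 × 8.780)
  = -21.849 / 31.3095 ≈ -0.698

-0.698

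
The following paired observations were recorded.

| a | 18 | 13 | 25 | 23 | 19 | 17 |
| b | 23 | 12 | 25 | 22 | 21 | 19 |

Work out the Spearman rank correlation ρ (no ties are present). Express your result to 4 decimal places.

Rank a: 3, 1, 6, 5, 4, 2
Rank b: 5, 1, 6, 4, 3, 2
d = rank(a) − rank(b): -2, 0, 0, 1, 1, 0; Σd² = 6
ρ = 1 − 6Σd² / [n(n²−1)] = 1 − 6×6 / (6×35) = 1 − 36/210 ≈ 0.8286

0.8286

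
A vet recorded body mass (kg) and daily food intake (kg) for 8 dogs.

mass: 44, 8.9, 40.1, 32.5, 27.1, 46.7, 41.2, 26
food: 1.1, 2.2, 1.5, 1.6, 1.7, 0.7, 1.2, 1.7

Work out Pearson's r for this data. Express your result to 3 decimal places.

n = 8, Σx = 266.5, Σy = 11.7, Σx² = 9968.21, Σy² = 18.57, Σxy = 352.53
nΣxy − ΣxΣy = 2820.24 − 3118.05 = -297.81
nΣx² − (Σx)² = 79745.68 − 71022.25 = 8723.43; nΣy² − (Σy)² = 148.56 − 136.89 = 11.67
r = -297.81 / √(8723.43 × 11.67) = -297.81 / 319.0649 ≈ -0.933

-0.933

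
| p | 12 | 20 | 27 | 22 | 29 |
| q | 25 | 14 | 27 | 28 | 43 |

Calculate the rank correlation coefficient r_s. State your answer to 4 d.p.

0.8000

Rank p: 1, 2, 4, 3, 5
Rank q: 2, 1, 3, 4, 5
d = rank(p) − rank(q): -1, 1, 1, -1, 0; Σd² = 4
ρ = 1 − 6Σd² / [n(n²−1)] = 1 − 6×4 / (5×24) = 1 − 24/120 ≈ 0.8000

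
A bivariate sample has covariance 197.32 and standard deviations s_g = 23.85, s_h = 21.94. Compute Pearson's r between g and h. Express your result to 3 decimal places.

0.377

r = Cov(g,h) / (s_g · s_h) = 197.32 / (23.85 × 21.94)
  = 197.32 / 523.2690 ≈ 0.377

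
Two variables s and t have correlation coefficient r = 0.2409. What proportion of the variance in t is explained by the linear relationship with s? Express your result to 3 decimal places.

0.058

r² = (0.2409)² = 0.058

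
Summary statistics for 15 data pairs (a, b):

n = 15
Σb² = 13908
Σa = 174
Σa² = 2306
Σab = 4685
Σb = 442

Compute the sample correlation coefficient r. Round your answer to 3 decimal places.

-0.877

r = (nΣab − ΣaΣb) / √[(nΣa² − (Σa)²)(nΣb² − (Σb)²)]
Numerator: 15×4685 − 174×442 = -6633
Denominator: √[(34590 − 30276)(208620 − 195364)] = √[4314 × 13256] = 7562.1679
r = -6633 / 7562.1679 ≈ -0.877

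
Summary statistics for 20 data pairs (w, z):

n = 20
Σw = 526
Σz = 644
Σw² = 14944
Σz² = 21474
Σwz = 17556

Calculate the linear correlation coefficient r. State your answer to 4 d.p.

0.6840

r = (nΣwz − ΣwΣz) / √[(nΣw² − (Σw)²)(nΣz² − (Σz)²)]
Numerator: 20×17556 − 526×644 = 12376
Denominator: √[(298880 − 276676)(429480 − 414736)] = √[22204 × 14744] = 18093.5286
r = 12376 / 18093.5286 ≈ 0.6840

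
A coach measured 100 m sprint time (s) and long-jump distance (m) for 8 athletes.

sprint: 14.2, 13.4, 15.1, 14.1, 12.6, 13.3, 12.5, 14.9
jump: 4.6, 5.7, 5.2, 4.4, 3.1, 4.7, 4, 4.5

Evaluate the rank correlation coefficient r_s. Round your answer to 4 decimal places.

0.5000

Rank sprint: 6, 4, 8, 5, 2, 3, 1, 7
Rank jump: 5, 8, 7, 3, 1, 6, 2, 4
d = rank(sprint) − rank(jump): 1, -4, 1, 2, 1, -3, -1, 3; Σd² = 42
ρ = 1 − 6Σd² / [n(n²−1)] = 1 − 6×42 / (8×63) = 1 − 252/504 ≈ 0.5000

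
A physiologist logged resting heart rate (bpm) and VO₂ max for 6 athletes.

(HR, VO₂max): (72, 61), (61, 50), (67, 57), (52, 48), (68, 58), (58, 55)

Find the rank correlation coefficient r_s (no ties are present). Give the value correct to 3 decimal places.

Rank HR: 6, 3, 4, 1, 5, 2
Rank VO₂max: 6, 2, 4, 1, 5, 3
d = rank(HR) − rank(VO₂max): 0, 1, 0, 0, 0, -1; Σd² = 2
ρ = 1 − 6Σd² / [n(n²−1)] = 1 − 6×2 / (6×35) = 1 − 12/210 ≈ 0.943

0.943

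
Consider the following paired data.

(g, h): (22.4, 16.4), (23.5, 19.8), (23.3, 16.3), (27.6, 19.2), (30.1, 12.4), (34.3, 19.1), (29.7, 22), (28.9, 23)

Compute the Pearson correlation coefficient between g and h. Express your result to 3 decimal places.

0.173

n = 8, Σg = 219.8, Σh = 148.2, Σg² = 6158.46, Σh² = 2826.9, Σgh = 4088.84
nΣgh − ΣgΣh = 32710.72 − 32574.36 = 136.36
nΣg² − (Σg)² = 49267.68 − 48312.04 = 955.64; nΣh² − (Σh)² = 22615.2 − 21963.24 = 651.96
r = 136.36 / √(955.64 × 651.96) = 136.36 / 789.3282 ≈ 0.173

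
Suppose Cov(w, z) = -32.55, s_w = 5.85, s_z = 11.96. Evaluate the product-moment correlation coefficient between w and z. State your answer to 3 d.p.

-0.465

r = Cov(w,z) / (s_w · s_z) = -32.55 / (5.85 × 11.96)
  = -32.55 / 69.9660 ≈ -0.465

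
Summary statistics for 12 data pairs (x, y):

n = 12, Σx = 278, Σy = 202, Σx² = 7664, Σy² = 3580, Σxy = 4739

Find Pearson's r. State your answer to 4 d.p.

r = (nΣxy − ΣxΣy) / √[(nΣx² − (Σx)²)(nΣy² − (Σy)²)]
Numerator: 12×4739 − 278×202 = 712
Denominator: √[(91968 − 77284)(42960 − 40804)] = √[14684 × 2156] = 5626.6068
r = 712 / 5626.6068 ≈ 0.1265

0.1265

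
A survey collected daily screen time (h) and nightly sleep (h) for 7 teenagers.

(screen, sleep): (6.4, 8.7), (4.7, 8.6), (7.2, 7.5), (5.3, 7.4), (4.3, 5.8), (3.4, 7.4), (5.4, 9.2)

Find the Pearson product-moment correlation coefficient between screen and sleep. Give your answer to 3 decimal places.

0.325

n = 7, Σx = 36.7, Σy = 54.6, Σx² = 202.19, Σy² = 433.7, Σxy = 289.1
nΣxy − ΣxΣy = 2023.7 − 2003.82 = 19.88
nΣx² − (Σx)² = 1415.33 − 1346.89 = 68.44; nΣy² − (Σy)² = 3035.9 − 2981.16 = 54.74
r = 19.88 / √(68.44 × 54.74) = 19.88 / 61.2079 ≈ 0.325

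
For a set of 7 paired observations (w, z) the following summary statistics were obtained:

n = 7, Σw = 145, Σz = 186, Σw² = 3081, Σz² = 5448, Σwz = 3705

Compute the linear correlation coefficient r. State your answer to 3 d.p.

r = (nΣwz − ΣwΣz) / √[(nΣw² − (Σw)²)(nΣz² − (Σz)²)]
Numerator: 7×3705 − 145×186 = -1035
Denominator: √[(21567 − 21025)(38136 − 34596)] = √[542 × 3540] = 1385.1643
r = -1035 / 1385.1643 ≈ -0.747

-0.747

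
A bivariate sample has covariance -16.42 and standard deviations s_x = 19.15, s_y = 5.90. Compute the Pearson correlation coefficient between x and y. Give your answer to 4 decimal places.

r = Cov(x,y) / (s_x · s_y) = -16.42 / (19.15 × 5.90)
  = -16.42 / 112.9850 ≈ -0.1453

-0.1453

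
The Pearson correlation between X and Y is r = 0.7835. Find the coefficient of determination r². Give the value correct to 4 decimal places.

0.6139

r² = (0.7835)² = 0.6139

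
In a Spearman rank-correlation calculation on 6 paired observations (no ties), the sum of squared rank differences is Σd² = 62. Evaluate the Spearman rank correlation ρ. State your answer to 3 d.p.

ρ = 1 − 6Σd² / [n(n²−1)] = 1 − 6×62 / (6×35)
  = 1 − 372/210 = 1 − 1.7714 ≈ -0.771

-0.771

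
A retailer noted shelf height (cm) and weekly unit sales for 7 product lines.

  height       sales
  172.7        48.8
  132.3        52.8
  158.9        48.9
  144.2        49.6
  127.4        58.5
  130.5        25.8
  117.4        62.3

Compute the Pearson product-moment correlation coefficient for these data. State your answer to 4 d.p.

n = 7, Σx = 983.4, Σy = 346.7, Σx² = 140415.2, Σy² = 17989.83, Σxy = 48469.55
nΣxy − ΣxΣy = 339286.85 − 340944.78 = -1657.93
nΣx² − (Σx)² = 982906.4 − 967075.56 = 15830.84; nΣy² − (Σy)² = 125928.81 − 120200.89 = 5727.92
r = -1657.93 / √(15830.84 × 5727.92) = -1657.93 / 9522.4884 ≈ -0.1741

-0.1741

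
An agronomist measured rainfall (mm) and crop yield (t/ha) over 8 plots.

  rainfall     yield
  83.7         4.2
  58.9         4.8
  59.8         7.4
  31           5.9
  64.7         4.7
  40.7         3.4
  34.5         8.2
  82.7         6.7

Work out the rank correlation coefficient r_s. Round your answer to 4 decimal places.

-0.2619

Rank rainfall: 8, 4, 5, 1, 6, 3, 2, 7
Rank yield: 2, 4, 7, 5, 3, 1, 8, 6
d = rank(rainfall) − rank(yield): 6, 0, -2, -4, 3, 2, -6, 1; Σd² = 106
ρ = 1 − 6Σd² / [n(n²−1)] = 1 − 6×106 / (8×63) = 1 − 636/504 ≈ -0.2619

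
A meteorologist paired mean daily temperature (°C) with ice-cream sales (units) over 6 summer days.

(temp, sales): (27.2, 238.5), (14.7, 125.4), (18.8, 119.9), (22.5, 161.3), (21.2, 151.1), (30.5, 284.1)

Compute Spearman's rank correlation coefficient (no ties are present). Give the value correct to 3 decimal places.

Rank temp: 5, 1, 2, 4, 3, 6
Rank sales: 5, 2, 1, 4, 3, 6
d = rank(temp) − rank(sales): 0, -1, 1, 0, 0, 0; Σd² = 2
ρ = 1 − 6Σd² / [n(n²−1)] = 1 − 6×2 / (6×35) = 1 − 12/210 ≈ 0.943

0.943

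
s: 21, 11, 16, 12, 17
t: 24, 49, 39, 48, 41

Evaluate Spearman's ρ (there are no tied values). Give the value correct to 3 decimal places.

-0.900

Rank s: 5, 1, 3, 2, 4
Rank t: 1, 5, 2, 4, 3
d = rank(s) − rank(t): 4, -4, 1, -2, 1; Σd² = 38
ρ = 1 − 6Σd² / [n(n²−1)] = 1 − 6×38 / (5×24) = 1 − 228/120 ≈ -0.900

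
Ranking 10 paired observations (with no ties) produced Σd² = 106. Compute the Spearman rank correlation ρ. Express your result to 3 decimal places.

ρ = 1 − 6Σd² / [n(n²−1)] = 1 − 6×106 / (10×99)
  = 1 − 636/990 = 1 − 0.6424 ≈ 0.358

0.358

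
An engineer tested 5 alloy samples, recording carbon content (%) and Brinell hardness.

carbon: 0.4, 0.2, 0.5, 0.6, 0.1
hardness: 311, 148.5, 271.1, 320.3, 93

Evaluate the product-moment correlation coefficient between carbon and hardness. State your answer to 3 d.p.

n = 5, Σx = 1.8, Σy = 1143.9, Σx² = 0.82, Σy² = 303509.55, Σxy = 491.13
nΣxy − ΣxΣy = 2455.65 − 2059.02 = 396.63
nΣx² − (Σx)² = 4.1 − 3.24 = 0.86; nΣy² − (Σy)² = 1517547.75 − 1308507.21 = 209040.54
r = 396.63 / √(0.86 × 209040.54) = 396.63 / 423.9987 ≈ 0.935

0.935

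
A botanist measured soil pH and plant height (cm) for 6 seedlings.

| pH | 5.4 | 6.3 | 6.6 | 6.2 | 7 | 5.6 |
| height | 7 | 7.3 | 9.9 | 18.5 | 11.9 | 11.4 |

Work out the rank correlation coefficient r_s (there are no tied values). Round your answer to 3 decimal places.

Rank pH: 1, 4, 5, 3, 6, 2
Rank height: 1, 2, 3, 6, 5, 4
d = rank(pH) − rank(height): 0, 2, 2, -3, 1, -2; Σd² = 22
ρ = 1 − 6Σd² / [n(n²−1)] = 1 − 6×22 / (6×35) = 1 − 132/210 ≈ 0.371

0.371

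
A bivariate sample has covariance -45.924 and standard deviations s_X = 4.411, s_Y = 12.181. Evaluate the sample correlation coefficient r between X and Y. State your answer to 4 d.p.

r = Cov(X,Y) / (s_X · s_Y) = -45.924 / (4.411 × 12.181)
  = -45.924 / 53.7304 ≈ -0.8547

-0.8547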